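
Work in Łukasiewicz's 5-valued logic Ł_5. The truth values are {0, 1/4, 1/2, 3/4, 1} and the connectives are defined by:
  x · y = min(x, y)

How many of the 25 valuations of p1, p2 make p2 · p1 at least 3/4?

4

value 1: 1 assignment (counts)
value 3/4: 3 assignments (counts)
value 1/2: 5 assignments
value 1/4: 7 assignments
value 0: 9 assignments
So 4 of the 25 assignments meet the threshold.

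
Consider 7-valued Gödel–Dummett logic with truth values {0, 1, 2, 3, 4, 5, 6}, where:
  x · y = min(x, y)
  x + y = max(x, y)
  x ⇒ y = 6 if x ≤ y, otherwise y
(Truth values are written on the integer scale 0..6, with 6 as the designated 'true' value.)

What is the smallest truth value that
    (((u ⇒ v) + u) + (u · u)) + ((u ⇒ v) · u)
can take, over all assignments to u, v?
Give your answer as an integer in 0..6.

Take u = 1, v = 0:
u ⇒ v = 1 ⇒ 0 = 0
(u ⇒ v) + u = 0 + 1 = 1
u · u = 1 · 1 = 1
((u ⇒ v) + u) + (u · u) = 1 + 1 = 1
u ⇒ v = 1 ⇒ 0 = 0
(u ⇒ v) · u = 0 · 1 = 0
(((u ⇒ v) + u) + (u · u)) + ((u ⇒ v) · u) = 1 + 0 = 1
No assignment yields a value below 1, so this is the minimum.

1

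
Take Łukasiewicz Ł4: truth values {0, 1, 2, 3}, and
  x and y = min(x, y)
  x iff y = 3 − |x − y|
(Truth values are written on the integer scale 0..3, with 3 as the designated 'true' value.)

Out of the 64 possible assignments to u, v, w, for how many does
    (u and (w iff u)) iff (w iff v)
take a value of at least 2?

value 3: 17 assignments (counts)
value 2: 26 assignments (counts)
value 1: 15 assignments
value 0: 6 assignments
So 43 of the 64 assignments meet the threshold.

43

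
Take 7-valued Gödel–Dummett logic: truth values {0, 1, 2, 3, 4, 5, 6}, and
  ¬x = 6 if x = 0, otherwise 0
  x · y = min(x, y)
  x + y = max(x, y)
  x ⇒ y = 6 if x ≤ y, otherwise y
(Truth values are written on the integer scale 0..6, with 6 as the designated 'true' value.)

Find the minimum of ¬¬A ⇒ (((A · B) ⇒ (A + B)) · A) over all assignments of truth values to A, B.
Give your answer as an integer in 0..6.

Take A = 1, B = 0:
¬A = ¬1 = 0
¬¬A = ¬0 = 6
A · B = 1 · 0 = 0
A + B = 1 + 0 = 1
(A · B) ⇒ (A + B) = 0 ⇒ 1 = 6
((A · B) ⇒ (A + B)) · A = 6 · 1 = 1
¬¬A ⇒ (((A · B) ⇒ (A + B)) · A) = 6 ⇒ 1 = 1
No assignment yields a value below 1, so this is the minimum.

1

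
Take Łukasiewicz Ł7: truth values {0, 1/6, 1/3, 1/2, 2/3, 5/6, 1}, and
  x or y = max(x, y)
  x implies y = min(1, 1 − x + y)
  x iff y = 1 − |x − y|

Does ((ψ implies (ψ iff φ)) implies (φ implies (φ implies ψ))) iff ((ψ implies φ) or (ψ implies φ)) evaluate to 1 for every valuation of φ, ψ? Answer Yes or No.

Counterexample: take φ = 0, ψ = 1/6.
ψ iff φ = 1/6 iff 0 = 5/6
ψ implies (ψ iff φ) = 1/6 implies 5/6 = 1
φ implies ψ = 0 implies 1/6 = 1
φ implies (φ implies ψ) = 0 implies 1 = 1
(ψ implies (ψ iff φ)) implies (φ implies (φ implies ψ)) = 1 implies 1 = 1
ψ implies φ = 1/6 implies 0 = 5/6
ψ implies φ = 1/6 implies 0 = 5/6
(ψ implies φ) or (ψ implies φ) = 5/6 or 5/6 = 5/6
((ψ implies (ψ iff φ)) implies (φ implies (φ implies ψ))) iff ((ψ implies φ) or (ψ implies φ)) = 1 iff 5/6 = 5/6
This gives 5/6 ≠ 1.

No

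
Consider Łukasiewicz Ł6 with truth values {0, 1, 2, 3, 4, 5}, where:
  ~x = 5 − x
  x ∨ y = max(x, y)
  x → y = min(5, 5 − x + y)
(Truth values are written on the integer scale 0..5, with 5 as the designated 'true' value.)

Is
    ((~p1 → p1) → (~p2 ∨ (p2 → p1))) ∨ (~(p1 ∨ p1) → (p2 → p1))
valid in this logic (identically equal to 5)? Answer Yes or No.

No

Counterexample: take p1 = 1, p2 = 5.
~p1 = ~1 = 4
~p1 → p1 = 4 → 1 = 2
~p2 = ~5 = 0
p2 → p1 = 5 → 1 = 1
~p2 ∨ (p2 → p1) = 0 ∨ 1 = 1
(~p1 → p1) → (~p2 ∨ (p2 → p1)) = 2 → 1 = 4
p1 ∨ p1 = 1 ∨ 1 = 1
~(p1 ∨ p1) = ~1 = 4
p2 → p1 = 5 → 1 = 1
~(p1 ∨ p1) → (p2 → p1) = 4 → 1 = 2
((~p1 → p1) → (~p2 ∨ (p2 → p1))) ∨ (~(p1 ∨ p1) → (p2 → p1)) = 4 ∨ 2 = 4
This gives 4 ≠ 5.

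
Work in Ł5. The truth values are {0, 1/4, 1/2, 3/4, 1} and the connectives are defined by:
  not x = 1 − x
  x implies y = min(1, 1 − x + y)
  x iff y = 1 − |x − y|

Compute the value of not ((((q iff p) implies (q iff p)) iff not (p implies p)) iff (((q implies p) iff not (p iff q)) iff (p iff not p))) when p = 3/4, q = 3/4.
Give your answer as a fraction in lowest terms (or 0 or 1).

1/2

q iff p = 3/4 iff 3/4 = 1
q iff p = 3/4 iff 3/4 = 1
(q iff p) implies (q iff p) = 1 implies 1 = 1
p implies p = 3/4 implies 3/4 = 1
not (p implies p) = not 1 = 0
((q iff p) implies (q iff p)) iff not (p implies p) = 1 iff 0 = 0
q implies p = 3/4 implies 3/4 = 1
p iff q = 3/4 iff 3/4 = 1
not (p iff q) = not 1 = 0
(q implies p) iff not (p iff q) = 1 iff 0 = 0
not p = not 3/4 = 1/4
p iff not p = 3/4 iff 1/4 = 1/2
((q implies p) iff not (p iff q)) iff (p iff not p) = 0 iff 1/2 = 1/2
(((q iff p) implies (q iff p)) iff not (p implies p)) iff (((q implies p) iff not (p iff q)) iff (p iff not p)) = 0 iff 1/2 = 1/2
not ((((q iff p) implies (q iff p)) iff not (p implies p)) iff (((q implies p) iff not (p iff q)) iff (p iff not p))) = not 1/2 = 1/2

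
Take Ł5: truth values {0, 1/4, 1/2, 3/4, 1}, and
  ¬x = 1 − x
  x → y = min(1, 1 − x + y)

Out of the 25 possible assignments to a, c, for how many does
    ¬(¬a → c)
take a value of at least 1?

value 1: 1 assignment (counts)
value 3/4: 2 assignments
value 1/2: 3 assignments
value 1/4: 4 assignments
value 0: 15 assignments
So 1 of the 25 assignments meets the threshold.

1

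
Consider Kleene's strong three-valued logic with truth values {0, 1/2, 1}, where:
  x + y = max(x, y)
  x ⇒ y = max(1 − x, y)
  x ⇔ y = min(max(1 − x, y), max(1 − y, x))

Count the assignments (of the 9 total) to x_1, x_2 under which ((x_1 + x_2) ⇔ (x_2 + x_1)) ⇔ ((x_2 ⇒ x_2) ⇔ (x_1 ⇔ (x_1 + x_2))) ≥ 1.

3

x_1 = 0, x_2 = 0 ↦ 1  ≥
x_1 = 0, x_2 = 1/2 ↦ 1/2  <
x_1 = 0, x_2 = 1 ↦ 0  <
x_1 = 1/2, x_2 = 0 ↦ 1/2  <
x_1 = 1/2, x_2 = 1/2 ↦ 1/2  <
x_1 = 1/2, x_2 = 1 ↦ 1/2  <
x_1 = 1, x_2 = 0 ↦ 1  ≥
x_1 = 1, x_2 = 1/2 ↦ 1/2  <
x_1 = 1, x_2 = 1 ↦ 1  ≥
So 3 of the 9 assignments meet the threshold.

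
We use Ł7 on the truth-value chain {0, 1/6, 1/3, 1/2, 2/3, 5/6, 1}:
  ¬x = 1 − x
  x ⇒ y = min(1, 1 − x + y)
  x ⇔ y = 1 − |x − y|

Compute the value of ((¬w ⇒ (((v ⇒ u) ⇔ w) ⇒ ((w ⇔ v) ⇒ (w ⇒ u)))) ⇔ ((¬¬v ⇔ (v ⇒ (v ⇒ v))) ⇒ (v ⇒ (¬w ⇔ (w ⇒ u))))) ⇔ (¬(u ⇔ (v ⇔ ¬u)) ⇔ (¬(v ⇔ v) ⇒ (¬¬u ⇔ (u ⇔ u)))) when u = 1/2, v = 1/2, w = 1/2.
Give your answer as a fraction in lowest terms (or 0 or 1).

1/2

¬w = ¬1/2 = 1/2
v ⇒ u = 1/2 ⇒ 1/2 = 1
(v ⇒ u) ⇔ w = 1 ⇔ 1/2 = 1/2
w ⇔ v = 1/2 ⇔ 1/2 = 1
w ⇒ u = 1/2 ⇒ 1/2 = 1
(w ⇔ v) ⇒ (w ⇒ u) = 1 ⇒ 1 = 1
((v ⇒ u) ⇔ w) ⇒ ((w ⇔ v) ⇒ (w ⇒ u)) = 1/2 ⇒ 1 = 1
¬w ⇒ (((v ⇒ u) ⇔ w) ⇒ ((w ⇔ v) ⇒ (w ⇒ u))) = 1/2 ⇒ 1 = 1
¬v = ¬1/2 = 1/2
¬¬v = ¬1/2 = 1/2
v ⇒ v = 1/2 ⇒ 1/2 = 1
v ⇒ (v ⇒ v) = 1/2 ⇒ 1 = 1
¬¬v ⇔ (v ⇒ (v ⇒ v)) = 1/2 ⇔ 1 = 1/2
¬w = ¬1/2 = 1/2
w ⇒ u = 1/2 ⇒ 1/2 = 1
¬w ⇔ (w ⇒ u) = 1/2 ⇔ 1 = 1/2
v ⇒ (¬w ⇔ (w ⇒ u)) = 1/2 ⇒ 1/2 = 1
(¬¬v ⇔ (v ⇒ (v ⇒ v))) ⇒ (v ⇒ (¬w ⇔ (w ⇒ u))) = 1/2 ⇒ 1 = 1
(¬w ⇒ (((v ⇒ u) ⇔ w) ⇒ ((w ⇔ v) ⇒ (w ⇒ u)))) ⇔ ((¬¬v ⇔ (v ⇒ (v ⇒ v))) ⇒ (v ⇒ (¬w ⇔ (w ⇒ u)))) = 1 ⇔ 1 = 1
¬u = ¬1/2 = 1/2
v ⇔ ¬u = 1/2 ⇔ 1/2 = 1
u ⇔ (v ⇔ ¬u) = 1/2 ⇔ 1 = 1/2
¬(u ⇔ (v ⇔ ¬u)) = ¬1/2 = 1/2
v ⇔ v = 1/2 ⇔ 1/2 = 1
¬(v ⇔ v) = ¬1 = 0
¬u = ¬1/2 = 1/2
¬¬u = ¬1/2 = 1/2
u ⇔ u = 1/2 ⇔ 1/2 = 1
¬¬u ⇔ (u ⇔ u) = 1/2 ⇔ 1 = 1/2
¬(v ⇔ v) ⇒ (¬¬u ⇔ (u ⇔ u)) = 0 ⇒ 1/2 = 1
¬(u ⇔ (v ⇔ ¬u)) ⇔ (¬(v ⇔ v) ⇒ (¬¬u ⇔ (u ⇔ u))) = 1/2 ⇔ 1 = 1/2
((¬w ⇒ (((v ⇒ u) ⇔ w) ⇒ ((w ⇔ v) ⇒ (w ⇒ u)))) ⇔ ((¬¬v ⇔ (v ⇒ (v ⇒ v))) ⇒ (v ⇒ (¬w ⇔ (w ⇒ u))))) ⇔ (¬(u ⇔ (v ⇔ ¬u)) ⇔ (¬(v ⇔ v) ⇒ (¬¬u ⇔ (u ⇔ u)))) = 1 ⇔ 1/2 = 1/2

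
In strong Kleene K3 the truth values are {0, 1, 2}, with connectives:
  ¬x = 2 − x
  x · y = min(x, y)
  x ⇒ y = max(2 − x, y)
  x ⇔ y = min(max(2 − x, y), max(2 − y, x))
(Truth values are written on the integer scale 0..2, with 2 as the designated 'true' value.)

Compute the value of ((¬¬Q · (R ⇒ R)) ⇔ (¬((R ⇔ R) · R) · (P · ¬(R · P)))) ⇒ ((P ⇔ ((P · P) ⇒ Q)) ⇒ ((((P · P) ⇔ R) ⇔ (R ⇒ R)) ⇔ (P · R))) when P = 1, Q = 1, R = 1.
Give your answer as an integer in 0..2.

1

¬Q = ¬1 = 1
¬¬Q = ¬1 = 1
R ⇒ R = 1 ⇒ 1 = 1
¬¬Q · (R ⇒ R) = 1 · 1 = 1
R ⇔ R = 1 ⇔ 1 = 1
(R ⇔ R) · R = 1 · 1 = 1
¬((R ⇔ R) · R) = ¬1 = 1
R · P = 1 · 1 = 1
¬(R · P) = ¬1 = 1
P · ¬(R · P) = 1 · 1 = 1
¬((R ⇔ R) · R) · (P · ¬(R · P)) = 1 · 1 = 1
(¬¬Q · (R ⇒ R)) ⇔ (¬((R ⇔ R) · R) · (P · ¬(R · P))) = 1 ⇔ 1 = 1
P · P = 1 · 1 = 1
(P · P) ⇒ Q = 1 ⇒ 1 = 1
P ⇔ ((P · P) ⇒ Q) = 1 ⇔ 1 = 1
P · P = 1 · 1 = 1
(P · P) ⇔ R = 1 ⇔ 1 = 1
R ⇒ R = 1 ⇒ 1 = 1
((P · P) ⇔ R) ⇔ (R ⇒ R) = 1 ⇔ 1 = 1
P · R = 1 · 1 = 1
(((P · P) ⇔ R) ⇔ (R ⇒ R)) ⇔ (P · R) = 1 ⇔ 1 = 1
(P ⇔ ((P · P) ⇒ Q)) ⇒ ((((P · P) ⇔ R) ⇔ (R ⇒ R)) ⇔ (P · R)) = 1 ⇒ 1 = 1
((¬¬Q · (R ⇒ R)) ⇔ (¬((R ⇔ R) · R) · (P · ¬(R · P)))) ⇒ ((P ⇔ ((P · P) ⇒ Q)) ⇒ ((((P · P) ⇔ R) ⇔ (R ⇒ R)) ⇔ (P · R))) = 1 ⇒ 1 = 1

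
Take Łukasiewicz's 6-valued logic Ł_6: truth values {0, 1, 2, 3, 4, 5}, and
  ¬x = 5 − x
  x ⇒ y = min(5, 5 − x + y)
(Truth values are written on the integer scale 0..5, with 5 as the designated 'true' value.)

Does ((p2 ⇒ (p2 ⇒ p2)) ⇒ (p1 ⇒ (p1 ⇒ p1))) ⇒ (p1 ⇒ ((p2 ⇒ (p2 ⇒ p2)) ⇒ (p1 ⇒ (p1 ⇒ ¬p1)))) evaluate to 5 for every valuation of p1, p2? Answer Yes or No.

No

Counterexample: take p1 = 4, p2 = 0.
p2 ⇒ p2 = 0 ⇒ 0 = 5
p2 ⇒ (p2 ⇒ p2) = 0 ⇒ 5 = 5
p1 ⇒ p1 = 4 ⇒ 4 = 5
p1 ⇒ (p1 ⇒ p1) = 4 ⇒ 5 = 5
(p2 ⇒ (p2 ⇒ p2)) ⇒ (p1 ⇒ (p1 ⇒ p1)) = 5 ⇒ 5 = 5
p2 ⇒ p2 = 0 ⇒ 0 = 5
p2 ⇒ (p2 ⇒ p2) = 0 ⇒ 5 = 5
¬p1 = ¬4 = 1
p1 ⇒ ¬p1 = 4 ⇒ 1 = 2
p1 ⇒ (p1 ⇒ ¬p1) = 4 ⇒ 2 = 3
(p2 ⇒ (p2 ⇒ p2)) ⇒ (p1 ⇒ (p1 ⇒ ¬p1)) = 5 ⇒ 3 = 3
p1 ⇒ ((p2 ⇒ (p2 ⇒ p2)) ⇒ (p1 ⇒ (p1 ⇒ ¬p1))) = 4 ⇒ 3 = 4
((p2 ⇒ (p2 ⇒ p2)) ⇒ (p1 ⇒ (p1 ⇒ p1))) ⇒ (p1 ⇒ ((p2 ⇒ (p2 ⇒ p2)) ⇒ (p1 ⇒ (p1 ⇒ ¬p1)))) = 5 ⇒ 4 = 4
This gives 4 ≠ 5.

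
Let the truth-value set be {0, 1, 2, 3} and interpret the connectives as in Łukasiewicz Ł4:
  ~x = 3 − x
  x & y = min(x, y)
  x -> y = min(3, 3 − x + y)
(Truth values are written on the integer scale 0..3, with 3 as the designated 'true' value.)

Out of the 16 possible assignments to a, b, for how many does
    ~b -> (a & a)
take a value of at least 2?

a = 0, b = 0 ↦ 0  <
a = 0, b = 1 ↦ 1  <
a = 0, b = 2 ↦ 2  ≥
a = 0, b = 3 ↦ 3  ≥
a = 1, b = 0 ↦ 1  <
a = 1, b = 1 ↦ 2  ≥
a = 1, b = 2 ↦ 3  ≥
a = 1, b = 3 ↦ 3  ≥
a = 2, b = 0 ↦ 2  ≥
a = 2, b = 1 ↦ 3  ≥
a = 2, b = 2 ↦ 3  ≥
a = 2, b = 3 ↦ 3  ≥
a = 3, b = 0 ↦ 3  ≥
a = 3, b = 1 ↦ 3  ≥
a = 3, b = 2 ↦ 3  ≥
a = 3, b = 3 ↦ 3  ≥
So 13 of the 16 assignments meet the threshold.

13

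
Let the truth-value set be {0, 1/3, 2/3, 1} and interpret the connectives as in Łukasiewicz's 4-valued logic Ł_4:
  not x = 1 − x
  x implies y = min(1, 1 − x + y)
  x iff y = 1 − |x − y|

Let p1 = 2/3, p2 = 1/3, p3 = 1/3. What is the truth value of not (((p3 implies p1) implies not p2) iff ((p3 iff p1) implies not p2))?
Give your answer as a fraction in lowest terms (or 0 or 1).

1/3

p3 implies p1 = 1/3 implies 2/3 = 1
not p2 = not 1/3 = 2/3
(p3 implies p1) implies not p2 = 1 implies 2/3 = 2/3
p3 iff p1 = 1/3 iff 2/3 = 2/3
not p2 = not 1/3 = 2/3
(p3 iff p1) implies not p2 = 2/3 implies 2/3 = 1
((p3 implies p1) implies not p2) iff ((p3 iff p1) implies not p2) = 2/3 iff 1 = 2/3
not (((p3 implies p1) implies not p2) iff ((p3 iff p1) implies not p2)) = not 2/3 = 1/3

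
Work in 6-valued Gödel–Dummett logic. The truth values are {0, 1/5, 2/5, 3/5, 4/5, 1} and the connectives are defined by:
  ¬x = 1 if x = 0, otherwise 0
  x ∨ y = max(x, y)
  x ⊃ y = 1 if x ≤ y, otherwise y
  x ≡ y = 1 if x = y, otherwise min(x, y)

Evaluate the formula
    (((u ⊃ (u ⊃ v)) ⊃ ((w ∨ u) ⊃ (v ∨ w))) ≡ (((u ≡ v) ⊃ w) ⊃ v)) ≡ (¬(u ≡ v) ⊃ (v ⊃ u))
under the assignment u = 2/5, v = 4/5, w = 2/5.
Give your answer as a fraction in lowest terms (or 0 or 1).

4/5

u ⊃ v = 2/5 ⊃ 4/5 = 1
u ⊃ (u ⊃ v) = 2/5 ⊃ 1 = 1
w ∨ u = 2/5 ∨ 2/5 = 2/5
v ∨ w = 4/5 ∨ 2/5 = 4/5
(w ∨ u) ⊃ (v ∨ w) = 2/5 ⊃ 4/5 = 1
(u ⊃ (u ⊃ v)) ⊃ ((w ∨ u) ⊃ (v ∨ w)) = 1 ⊃ 1 = 1
u ≡ v = 2/5 ≡ 4/5 = 2/5
(u ≡ v) ⊃ w = 2/5 ⊃ 2/5 = 1
((u ≡ v) ⊃ w) ⊃ v = 1 ⊃ 4/5 = 4/5
((u ⊃ (u ⊃ v)) ⊃ ((w ∨ u) ⊃ (v ∨ w))) ≡ (((u ≡ v) ⊃ w) ⊃ v) = 1 ≡ 4/5 = 4/5
u ≡ v = 2/5 ≡ 4/5 = 2/5
¬(u ≡ v) = ¬2/5 = 0
v ⊃ u = 4/5 ⊃ 2/5 = 2/5
¬(u ≡ v) ⊃ (v ⊃ u) = 0 ⊃ 2/5 = 1
(((u ⊃ (u ⊃ v)) ⊃ ((w ∨ u) ⊃ (v ∨ w))) ≡ (((u ≡ v) ⊃ w) ⊃ v)) ≡ (¬(u ≡ v) ⊃ (v ⊃ u)) = 4/5 ≡ 1 = 4/5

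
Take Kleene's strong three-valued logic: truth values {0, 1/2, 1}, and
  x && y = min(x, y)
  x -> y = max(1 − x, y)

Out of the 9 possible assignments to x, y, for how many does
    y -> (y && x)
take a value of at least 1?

4

x = 0, y = 0 ↦ 1  ≥
x = 0, y = 1/2 ↦ 1/2  <
x = 0, y = 1 ↦ 0  <
x = 1/2, y = 0 ↦ 1  ≥
x = 1/2, y = 1/2 ↦ 1/2  <
x = 1/2, y = 1 ↦ 1/2  <
x = 1, y = 0 ↦ 1  ≥
x = 1, y = 1/2 ↦ 1/2  <
x = 1, y = 1 ↦ 1  ≥
So 4 of the 9 assignments meet the threshold.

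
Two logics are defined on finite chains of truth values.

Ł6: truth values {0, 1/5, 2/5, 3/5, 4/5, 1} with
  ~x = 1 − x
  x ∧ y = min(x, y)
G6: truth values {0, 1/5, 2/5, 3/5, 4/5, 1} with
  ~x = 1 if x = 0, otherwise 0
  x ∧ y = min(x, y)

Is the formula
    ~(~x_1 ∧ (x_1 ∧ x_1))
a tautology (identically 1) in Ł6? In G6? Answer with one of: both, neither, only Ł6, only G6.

In Ł6: at x_1 = 1/5 the value is 4/5 — not a tautology.
In G6: every assignment gives 1 — tautology.

only G6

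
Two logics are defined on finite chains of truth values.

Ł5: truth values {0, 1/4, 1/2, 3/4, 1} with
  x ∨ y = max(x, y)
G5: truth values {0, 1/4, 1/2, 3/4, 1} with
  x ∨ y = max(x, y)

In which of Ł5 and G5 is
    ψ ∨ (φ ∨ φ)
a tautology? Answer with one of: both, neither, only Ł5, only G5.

In Ł5: at φ = 0, ψ = 0 the value is 0 — not a tautology.
In G5: at φ = 0, ψ = 0 the value is 0 — not a tautology.

neither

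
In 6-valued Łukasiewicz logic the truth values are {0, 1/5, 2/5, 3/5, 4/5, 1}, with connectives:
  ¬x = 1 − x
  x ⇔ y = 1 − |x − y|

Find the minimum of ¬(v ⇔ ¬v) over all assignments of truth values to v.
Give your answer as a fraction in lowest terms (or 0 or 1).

Take v = 2/5:
¬v = ¬2/5 = 3/5
v ⇔ ¬v = 2/5 ⇔ 3/5 = 4/5
¬(v ⇔ ¬v) = ¬4/5 = 1/5
No assignment yields a value below 1/5, so this is the minimum.

1/5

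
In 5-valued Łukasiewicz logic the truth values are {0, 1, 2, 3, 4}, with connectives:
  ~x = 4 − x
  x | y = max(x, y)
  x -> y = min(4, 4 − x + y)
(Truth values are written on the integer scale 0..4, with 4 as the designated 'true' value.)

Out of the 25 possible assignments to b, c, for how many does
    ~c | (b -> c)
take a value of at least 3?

value 4: 19 assignments (counts)
value 3: 5 assignments (counts)
value 2: 1 assignment
So 24 of the 25 assignments meet the threshold.

24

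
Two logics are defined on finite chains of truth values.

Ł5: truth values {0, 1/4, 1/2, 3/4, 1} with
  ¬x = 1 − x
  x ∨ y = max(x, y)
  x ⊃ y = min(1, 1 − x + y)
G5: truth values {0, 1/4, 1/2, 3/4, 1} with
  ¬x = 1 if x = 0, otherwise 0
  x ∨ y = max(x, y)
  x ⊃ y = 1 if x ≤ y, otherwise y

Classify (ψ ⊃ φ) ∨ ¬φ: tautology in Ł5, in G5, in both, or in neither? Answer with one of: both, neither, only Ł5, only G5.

In Ł5: at φ = 1/4, ψ = 1/2 the value is 3/4 — not a tautology.
In G5: at φ = 1/4, ψ = 1/2 the value is 1/4 — not a tautology.

neither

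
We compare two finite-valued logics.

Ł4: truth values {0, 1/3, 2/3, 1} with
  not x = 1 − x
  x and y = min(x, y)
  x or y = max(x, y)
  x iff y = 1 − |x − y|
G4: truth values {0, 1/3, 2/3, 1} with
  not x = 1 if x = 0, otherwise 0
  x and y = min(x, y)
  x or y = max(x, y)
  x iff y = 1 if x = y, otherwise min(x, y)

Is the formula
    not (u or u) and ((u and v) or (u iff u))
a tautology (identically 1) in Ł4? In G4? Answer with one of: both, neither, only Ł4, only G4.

In Ł4: at u = 1/3, v = 0 the value is 2/3 — not a tautology.
In G4: at u = 1/3, v = 0 the value is 0 — not a tautology.

neither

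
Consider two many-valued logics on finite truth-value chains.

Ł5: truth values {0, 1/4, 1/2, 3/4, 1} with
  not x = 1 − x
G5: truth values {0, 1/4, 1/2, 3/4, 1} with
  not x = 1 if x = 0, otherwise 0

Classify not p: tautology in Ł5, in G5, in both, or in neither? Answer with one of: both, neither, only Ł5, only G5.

In Ł5: at p = 1/4 the value is 3/4 — not a tautology.
In G5: at p = 1/4 the value is 0 — not a tautology.

neither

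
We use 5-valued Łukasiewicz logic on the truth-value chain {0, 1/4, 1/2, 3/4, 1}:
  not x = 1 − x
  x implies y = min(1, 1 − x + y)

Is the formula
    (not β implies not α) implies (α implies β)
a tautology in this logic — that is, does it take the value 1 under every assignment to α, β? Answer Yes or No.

Yes

At α = 1/4, β = 1/4, for instance:
not β = not 1/4 = 3/4
not α = not 1/4 = 3/4
not β implies not α = 3/4 implies 3/4 = 1
α implies β = 1/4 implies 1/4 = 1
(not β implies not α) implies (α implies β) = 1 implies 1 = 1
and checking the remaining 24 assignments likewise gives ≥ 1 in every case.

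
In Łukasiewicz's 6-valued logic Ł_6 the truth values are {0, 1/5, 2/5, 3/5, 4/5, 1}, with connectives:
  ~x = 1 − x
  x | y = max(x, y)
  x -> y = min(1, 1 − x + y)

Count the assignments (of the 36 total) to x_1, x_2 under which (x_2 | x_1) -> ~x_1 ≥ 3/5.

value 1: 15 assignments (counts)
value 4/5: 6 assignments (counts)
value 3/5: 2 assignments (counts)
value 2/5: 6 assignments
value 1/5: 1 assignment
value 0: 6 assignments
So 23 of the 36 assignments meet the threshold.

23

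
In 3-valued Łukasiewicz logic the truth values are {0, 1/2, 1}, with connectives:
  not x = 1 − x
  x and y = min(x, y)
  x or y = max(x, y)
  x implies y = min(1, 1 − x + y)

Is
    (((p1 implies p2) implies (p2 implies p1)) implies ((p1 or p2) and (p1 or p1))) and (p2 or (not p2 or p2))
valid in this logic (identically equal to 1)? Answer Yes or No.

No

Counterexample: take p1 = 0, p2 = 0.
p1 implies p2 = 0 implies 0 = 1
p2 implies p1 = 0 implies 0 = 1
(p1 implies p2) implies (p2 implies p1) = 1 implies 1 = 1
p1 or p2 = 0 or 0 = 0
p1 or p1 = 0 or 0 = 0
(p1 or p2) and (p1 or p1) = 0 and 0 = 0
((p1 implies p2) implies (p2 implies p1)) implies ((p1 or p2) and (p1 or p1)) = 1 implies 0 = 0
not p2 = not 0 = 1
not p2 or p2 = 1 or 0 = 1
p2 or (not p2 or p2) = 0 or 1 = 1
(((p1 implies p2) implies (p2 implies p1)) implies ((p1 or p2) and (p1 or p1))) and (p2 or (not p2 or p2)) = 0 and 1 = 0
This gives 0 ≠ 1.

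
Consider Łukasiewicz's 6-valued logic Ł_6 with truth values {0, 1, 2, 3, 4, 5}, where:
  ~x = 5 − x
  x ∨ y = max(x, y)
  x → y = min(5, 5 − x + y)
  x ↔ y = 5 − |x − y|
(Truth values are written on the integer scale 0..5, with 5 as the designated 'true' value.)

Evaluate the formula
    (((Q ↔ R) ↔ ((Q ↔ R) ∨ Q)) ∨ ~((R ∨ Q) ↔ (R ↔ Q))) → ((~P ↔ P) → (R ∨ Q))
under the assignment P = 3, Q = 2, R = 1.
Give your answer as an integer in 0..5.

Q ↔ R = 2 ↔ 1 = 4
Q ↔ R = 2 ↔ 1 = 4
(Q ↔ R) ∨ Q = 4 ∨ 2 = 4
(Q ↔ R) ↔ ((Q ↔ R) ∨ Q) = 4 ↔ 4 = 5
R ∨ Q = 1 ∨ 2 = 2
R ↔ Q = 1 ↔ 2 = 4
(R ∨ Q) ↔ (R ↔ Q) = 2 ↔ 4 = 3
~((R ∨ Q) ↔ (R ↔ Q)) = ~3 = 2
((Q ↔ R) ↔ ((Q ↔ R) ∨ Q)) ∨ ~((R ∨ Q) ↔ (R ↔ Q)) = 5 ∨ 2 = 5
~P = ~3 = 2
~P ↔ P = 2 ↔ 3 = 4
R ∨ Q = 1 ∨ 2 = 2
(~P ↔ P) → (R ∨ Q) = 4 → 2 = 3
(((Q ↔ R) ↔ ((Q ↔ R) ∨ Q)) ∨ ~((R ∨ Q) ↔ (R ↔ Q))) → ((~P ↔ P) → (R ∨ Q)) = 5 → 3 = 3

3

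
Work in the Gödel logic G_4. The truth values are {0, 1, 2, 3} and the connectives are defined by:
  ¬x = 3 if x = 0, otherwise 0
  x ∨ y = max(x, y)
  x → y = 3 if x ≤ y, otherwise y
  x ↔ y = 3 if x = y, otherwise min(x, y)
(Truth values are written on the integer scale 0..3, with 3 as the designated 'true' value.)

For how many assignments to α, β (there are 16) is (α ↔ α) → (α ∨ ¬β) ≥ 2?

α = 0, β = 0 ↦ 3  ≥
α = 0, β = 1 ↦ 0  <
α = 0, β = 2 ↦ 0  <
α = 0, β = 3 ↦ 0  <
α = 1, β = 0 ↦ 3  ≥
α = 1, β = 1 ↦ 1  <
α = 1, β = 2 ↦ 1  <
α = 1, β = 3 ↦ 1  <
α = 2, β = 0 ↦ 3  ≥
α = 2, β = 1 ↦ 2  ≥
α = 2, β = 2 ↦ 2  ≥
α = 2, β = 3 ↦ 2  ≥
α = 3, β = 0 ↦ 3  ≥
α = 3, β = 1 ↦ 3  ≥
α = 3, β = 2 ↦ 3  ≥
α = 3, β = 3 ↦ 3  ≥
So 10 of the 16 assignments meet the threshold.

10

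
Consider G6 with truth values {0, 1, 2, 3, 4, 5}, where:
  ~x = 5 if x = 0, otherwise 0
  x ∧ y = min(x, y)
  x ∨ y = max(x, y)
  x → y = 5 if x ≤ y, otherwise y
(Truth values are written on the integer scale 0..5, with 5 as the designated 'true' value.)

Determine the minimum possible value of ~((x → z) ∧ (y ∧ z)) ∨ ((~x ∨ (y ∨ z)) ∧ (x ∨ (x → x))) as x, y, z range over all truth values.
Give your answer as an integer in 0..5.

Take x = 1, y = 1, z = 1:
x → z = 1 → 1 = 5
y ∧ z = 1 ∧ 1 = 1
(x → z) ∧ (y ∧ z) = 5 ∧ 1 = 1
~((x → z) ∧ (y ∧ z)) = ~1 = 0
~x = ~1 = 0
y ∨ z = 1 ∨ 1 = 1
~x ∨ (y ∨ z) = 0 ∨ 1 = 1
x → x = 1 → 1 = 5
x ∨ (x → x) = 1 ∨ 5 = 5
(~x ∨ (y ∨ z)) ∧ (x ∨ (x → x)) = 1 ∧ 5 = 1
~((x → z) ∧ (y ∧ z)) ∨ ((~x ∨ (y ∨ z)) ∧ (x ∨ (x → x))) = 0 ∨ 1 = 1
No assignment yields a value below 1, so this is the minimum.

1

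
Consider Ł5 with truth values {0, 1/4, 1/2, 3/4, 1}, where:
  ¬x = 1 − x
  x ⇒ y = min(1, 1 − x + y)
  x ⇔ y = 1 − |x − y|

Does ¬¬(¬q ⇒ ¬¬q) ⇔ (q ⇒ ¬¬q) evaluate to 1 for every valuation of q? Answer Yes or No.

Counterexample: take q = 0.
¬q = ¬0 = 1
¬q = ¬0 = 1
¬¬q = ¬1 = 0
¬q ⇒ ¬¬q = 1 ⇒ 0 = 0
¬(¬q ⇒ ¬¬q) = ¬0 = 1
¬¬(¬q ⇒ ¬¬q) = ¬1 = 0
¬q = ¬0 = 1
¬¬q = ¬1 = 0
q ⇒ ¬¬q = 0 ⇒ 0 = 1
¬¬(¬q ⇒ ¬¬q) ⇔ (q ⇒ ¬¬q) = 0 ⇔ 1 = 0
This gives 0 ≠ 1.

No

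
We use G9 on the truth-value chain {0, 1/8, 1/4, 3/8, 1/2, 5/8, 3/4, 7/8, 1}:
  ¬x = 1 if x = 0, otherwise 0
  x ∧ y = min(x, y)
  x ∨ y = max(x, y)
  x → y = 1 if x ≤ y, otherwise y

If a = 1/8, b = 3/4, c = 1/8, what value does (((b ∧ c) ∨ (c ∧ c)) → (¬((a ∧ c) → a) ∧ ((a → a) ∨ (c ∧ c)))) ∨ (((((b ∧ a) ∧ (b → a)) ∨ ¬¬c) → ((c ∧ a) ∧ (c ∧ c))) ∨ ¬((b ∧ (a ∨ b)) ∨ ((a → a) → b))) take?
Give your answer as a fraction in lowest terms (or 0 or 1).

1/8

b ∧ c = 3/4 ∧ 1/8 = 1/8
c ∧ c = 1/8 ∧ 1/8 = 1/8
(b ∧ c) ∨ (c ∧ c) = 1/8 ∨ 1/8 = 1/8
a ∧ c = 1/8 ∧ 1/8 = 1/8
(a ∧ c) → a = 1/8 → 1/8 = 1
¬((a ∧ c) → a) = ¬1 = 0
a → a = 1/8 → 1/8 = 1
c ∧ c = 1/8 ∧ 1/8 = 1/8
(a → a) ∨ (c ∧ c) = 1 ∨ 1/8 = 1
¬((a ∧ c) → a) ∧ ((a → a) ∨ (c ∧ c)) = 0 ∧ 1 = 0
((b ∧ c) ∨ (c ∧ c)) → (¬((a ∧ c) → a) ∧ ((a → a) ∨ (c ∧ c))) = 1/8 → 0 = 0
b ∧ a = 3/4 ∧ 1/8 = 1/8
b → a = 3/4 → 1/8 = 1/8
(b ∧ a) ∧ (b → a) = 1/8 ∧ 1/8 = 1/8
¬c = ¬1/8 = 0
¬¬c = ¬0 = 1
((b ∧ a) ∧ (b → a)) ∨ ¬¬c = 1/8 ∨ 1 = 1
c ∧ a = 1/8 ∧ 1/8 = 1/8
c ∧ c = 1/8 ∧ 1/8 = 1/8
(c ∧ a) ∧ (c ∧ c) = 1/8 ∧ 1/8 = 1/8
(((b ∧ a) ∧ (b → a)) ∨ ¬¬c) → ((c ∧ a) ∧ (c ∧ c)) = 1 → 1/8 = 1/8
a ∨ b = 1/8 ∨ 3/4 = 3/4
b ∧ (a ∨ b) = 3/4 ∧ 3/4 = 3/4
a → a = 1/8 → 1/8 = 1
(a → a) → b = 1 → 3/4 = 3/4
(b ∧ (a ∨ b)) ∨ ((a → a) → b) = 3/4 ∨ 3/4 = 3/4
¬((b ∧ (a ∨ b)) ∨ ((a → a) → b)) = ¬3/4 = 0
((((b ∧ a) ∧ (b → a)) ∨ ¬¬c) → ((c ∧ a) ∧ (c ∧ c))) ∨ ¬((b ∧ (a ∨ b)) ∨ ((a → a) → b)) = 1/8 ∨ 0 = 1/8
(((b ∧ c) ∨ (c ∧ c)) → (¬((a ∧ c) → a) ∧ ((a → a) ∨ (c ∧ c)))) ∨ (((((b ∧ a) ∧ (b → a)) ∨ ¬¬c) → ((c ∧ a) ∧ (c ∧ c))) ∨ ¬((b ∧ (a ∨ b)) ∨ ((a → a) → b))) = 0 ∨ 1/8 = 1/8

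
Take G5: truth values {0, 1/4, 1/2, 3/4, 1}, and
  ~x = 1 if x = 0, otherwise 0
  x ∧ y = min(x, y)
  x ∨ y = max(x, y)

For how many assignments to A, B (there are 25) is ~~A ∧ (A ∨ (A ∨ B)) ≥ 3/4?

value 1: 8 assignments (counts)
value 3/4: 6 assignments (counts)
value 1/2: 4 assignments
value 1/4: 2 assignments
value 0: 5 assignments
So 14 of the 25 assignments meet the threshold.

14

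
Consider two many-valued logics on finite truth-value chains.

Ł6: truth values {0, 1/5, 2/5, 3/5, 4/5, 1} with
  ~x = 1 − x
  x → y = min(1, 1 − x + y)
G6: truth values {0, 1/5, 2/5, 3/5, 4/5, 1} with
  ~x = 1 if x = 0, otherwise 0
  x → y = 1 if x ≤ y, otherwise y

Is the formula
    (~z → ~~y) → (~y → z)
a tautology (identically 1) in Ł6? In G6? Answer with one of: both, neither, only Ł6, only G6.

In Ł6: every assignment gives 1 — tautology.
In G6: at y = 0, z = 1/5 the value is 1/5 — not a tautology.

only Ł6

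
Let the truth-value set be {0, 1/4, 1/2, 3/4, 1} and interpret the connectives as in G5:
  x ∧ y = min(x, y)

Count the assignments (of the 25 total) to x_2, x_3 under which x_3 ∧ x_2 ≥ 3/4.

4

value 1: 1 assignment (counts)
value 3/4: 3 assignments (counts)
value 1/2: 5 assignments
value 1/4: 7 assignments
value 0: 9 assignments
So 4 of the 25 assignments meet the threshold.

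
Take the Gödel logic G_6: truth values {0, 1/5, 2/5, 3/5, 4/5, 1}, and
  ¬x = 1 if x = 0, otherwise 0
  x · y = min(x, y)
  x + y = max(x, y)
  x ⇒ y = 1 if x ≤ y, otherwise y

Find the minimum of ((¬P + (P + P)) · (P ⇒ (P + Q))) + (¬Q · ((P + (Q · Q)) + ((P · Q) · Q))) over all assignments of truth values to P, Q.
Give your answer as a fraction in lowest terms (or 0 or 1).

1/5

Take P = 1/5, Q = 0:
¬P = ¬1/5 = 0
P + P = 1/5 + 1/5 = 1/5
¬P + (P + P) = 0 + 1/5 = 1/5
P + Q = 1/5 + 0 = 1/5
P ⇒ (P + Q) = 1/5 ⇒ 1/5 = 1
(¬P + (P + P)) · (P ⇒ (P + Q)) = 1/5 · 1 = 1/5
¬Q = ¬0 = 1
Q · Q = 0 · 0 = 0
P + (Q · Q) = 1/5 + 0 = 1/5
P · Q = 1/5 · 0 = 0
(P · Q) · Q = 0 · 0 = 0
(P + (Q · Q)) + ((P · Q) · Q) = 1/5 + 0 = 1/5
¬Q · ((P + (Q · Q)) + ((P · Q) · Q)) = 1 · 1/5 = 1/5
((¬P + (P + P)) · (P ⇒ (P + Q))) + (¬Q · ((P + (Q · Q)) + ((P · Q) · Q))) = 1/5 + 1/5 = 1/5
No assignment yields a value below 1/5, so this is the minimum.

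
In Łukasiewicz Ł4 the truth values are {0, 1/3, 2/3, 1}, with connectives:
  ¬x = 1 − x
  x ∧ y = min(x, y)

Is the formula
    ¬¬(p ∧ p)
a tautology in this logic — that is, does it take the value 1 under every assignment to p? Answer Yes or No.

Counterexample: take p = 0.
p ∧ p = 0 ∧ 0 = 0
¬(p ∧ p) = ¬0 = 1
¬¬(p ∧ p) = ¬1 = 0
This gives 0 ≠ 1.

No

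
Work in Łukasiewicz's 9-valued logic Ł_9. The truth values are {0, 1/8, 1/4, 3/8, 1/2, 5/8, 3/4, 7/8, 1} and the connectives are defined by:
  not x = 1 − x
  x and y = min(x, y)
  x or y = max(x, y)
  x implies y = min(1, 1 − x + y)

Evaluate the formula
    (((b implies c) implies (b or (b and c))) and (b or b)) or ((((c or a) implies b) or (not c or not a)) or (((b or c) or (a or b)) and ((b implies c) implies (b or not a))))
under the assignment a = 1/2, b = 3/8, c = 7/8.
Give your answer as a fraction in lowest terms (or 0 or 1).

1/2

b implies c = 3/8 implies 7/8 = 1
b and c = 3/8 and 7/8 = 3/8
b or (b and c) = 3/8 or 3/8 = 3/8
(b implies c) implies (b or (b and c)) = 1 implies 3/8 = 3/8
b or b = 3/8 or 3/8 = 3/8
((b implies c) implies (b or (b and c))) and (b or b) = 3/8 and 3/8 = 3/8
c or a = 7/8 or 1/2 = 7/8
(c or a) implies b = 7/8 implies 3/8 = 1/2
not c = not 7/8 = 1/8
not a = not 1/2 = 1/2
not c or not a = 1/8 or 1/2 = 1/2
((c or a) implies b) or (not c or not a) = 1/2 or 1/2 = 1/2
b or c = 3/8 or 7/8 = 7/8
a or b = 1/2 or 3/8 = 1/2
(b or c) or (a or b) = 7/8 or 1/2 = 7/8
b implies c = 3/8 implies 7/8 = 1
not a = not 1/2 = 1/2
b or not a = 3/8 or 1/2 = 1/2
(b implies c) implies (b or not a) = 1 implies 1/2 = 1/2
((b or c) or (a or b)) and ((b implies c) implies (b or not a)) = 7/8 and 1/2 = 1/2
(((c or a) implies b) or (not c or not a)) or (((b or c) or (a or b)) and ((b implies c) implies (b or not a))) = 1/2 or 1/2 = 1/2
(((b implies c) implies (b or (b and c))) and (b or b)) or ((((c or a) implies b) or (not c or not a)) or (((b or c) or (a or b)) and ((b implies c) implies (b or not a)))) = 3/8 or 1/2 = 1/2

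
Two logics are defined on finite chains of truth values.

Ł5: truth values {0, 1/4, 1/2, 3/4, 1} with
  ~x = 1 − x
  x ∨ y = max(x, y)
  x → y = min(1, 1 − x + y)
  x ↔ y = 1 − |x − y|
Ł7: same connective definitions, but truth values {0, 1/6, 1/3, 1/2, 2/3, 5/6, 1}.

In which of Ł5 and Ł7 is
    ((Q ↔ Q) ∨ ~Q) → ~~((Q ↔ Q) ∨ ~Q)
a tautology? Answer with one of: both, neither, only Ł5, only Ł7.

In Ł5: every assignment gives 1 — tautology.
In Ł7: every assignment gives 1 — tautology.

both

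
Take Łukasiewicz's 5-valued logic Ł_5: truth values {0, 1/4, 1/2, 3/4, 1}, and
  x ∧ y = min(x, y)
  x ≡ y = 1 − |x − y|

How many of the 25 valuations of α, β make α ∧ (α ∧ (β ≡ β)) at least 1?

5

value 1: 5 assignments (counts)
value 3/4: 5 assignments
value 1/2: 5 assignments
value 1/4: 5 assignments
value 0: 5 assignments
So 5 of the 25 assignments meet the threshold.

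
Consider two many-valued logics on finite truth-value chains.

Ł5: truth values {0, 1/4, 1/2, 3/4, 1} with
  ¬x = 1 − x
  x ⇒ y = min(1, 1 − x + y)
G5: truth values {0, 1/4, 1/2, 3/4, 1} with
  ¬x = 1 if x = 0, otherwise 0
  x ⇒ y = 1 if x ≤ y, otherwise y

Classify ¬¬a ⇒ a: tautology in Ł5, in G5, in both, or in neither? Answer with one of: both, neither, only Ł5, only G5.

only Ł5

In Ł5: every assignment gives 1 — tautology.
In G5: at a = 1/4 the value is 1/4 — not a tautology.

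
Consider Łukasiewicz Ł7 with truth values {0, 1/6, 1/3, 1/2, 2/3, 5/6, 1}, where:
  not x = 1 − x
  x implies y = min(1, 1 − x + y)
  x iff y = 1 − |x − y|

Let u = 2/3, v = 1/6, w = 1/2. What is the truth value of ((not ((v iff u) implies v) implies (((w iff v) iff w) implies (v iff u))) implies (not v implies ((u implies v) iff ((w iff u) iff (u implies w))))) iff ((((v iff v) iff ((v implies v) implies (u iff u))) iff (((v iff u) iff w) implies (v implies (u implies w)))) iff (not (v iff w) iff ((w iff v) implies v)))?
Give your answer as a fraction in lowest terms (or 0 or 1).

5/6

v iff u = 1/6 iff 2/3 = 1/2
(v iff u) implies v = 1/2 implies 1/6 = 2/3
not ((v iff u) implies v) = not 2/3 = 1/3
w iff v = 1/2 iff 1/6 = 2/3
(w iff v) iff w = 2/3 iff 1/2 = 5/6
v iff u = 1/6 iff 2/3 = 1/2
((w iff v) iff w) implies (v iff u) = 5/6 implies 1/2 = 2/3
not ((v iff u) implies v) implies (((w iff v) iff w) implies (v iff u)) = 1/3 implies 2/3 = 1
not v = not 1/6 = 5/6
u implies v = 2/3 implies 1/6 = 1/2
w iff u = 1/2 iff 2/3 = 5/6
u implies w = 2/3 implies 1/2 = 5/6
(w iff u) iff (u implies w) = 5/6 iff 5/6 = 1
(u implies v) iff ((w iff u) iff (u implies w)) = 1/2 iff 1 = 1/2
not v implies ((u implies v) iff ((w iff u) iff (u implies w))) = 5/6 implies 1/2 = 2/3
(not ((v iff u) implies v) implies (((w iff v) iff w) implies (v iff u))) implies (not v implies ((u implies v) iff ((w iff u) iff (u implies w)))) = 1 implies 2/3 = 2/3
v iff v = 1/6 iff 1/6 = 1
v implies v = 1/6 implies 1/6 = 1
u iff u = 2/3 iff 2/3 = 1
(v implies v) implies (u iff u) = 1 implies 1 = 1
(v iff v) iff ((v implies v) implies (u iff u)) = 1 iff 1 = 1
v iff u = 1/6 iff 2/3 = 1/2
(v iff u) iff w = 1/2 iff 1/2 = 1
u implies w = 2/3 implies 1/2 = 5/6
v implies (u implies w) = 1/6 implies 5/6 = 1
((v iff u) iff w) implies (v implies (u implies w)) = 1 implies 1 = 1
((v iff v) iff ((v implies v) implies (u iff u))) iff (((v iff u) iff w) implies (v implies (u implies w))) = 1 iff 1 = 1
v iff w = 1/6 iff 1/2 = 2/3
not (v iff w) = not 2/3 = 1/3
w iff v = 1/2 iff 1/6 = 2/3
(w iff v) implies v = 2/3 implies 1/6 = 1/2
not (v iff w) iff ((w iff v) implies v) = 1/3 iff 1/2 = 5/6
(((v iff v) iff ((v implies v) implies (u iff u))) iff (((v iff u) iff w) implies (v implies (u implies w)))) iff (not (v iff w) iff ((w iff v) implies v)) = 1 iff 5/6 = 5/6
((not ((v iff u) implies v) implies (((w iff v) iff w) implies (v iff u))) implies (not v implies ((u implies v) iff ((w iff u) iff (u implies w))))) iff ((((v iff v) iff ((v implies v) implies (u iff u))) iff (((v iff u) iff w) implies (v implies (u implies w)))) iff (not (v iff w) iff ((w iff v) implies v))) = 2/3 iff 5/6 = 5/6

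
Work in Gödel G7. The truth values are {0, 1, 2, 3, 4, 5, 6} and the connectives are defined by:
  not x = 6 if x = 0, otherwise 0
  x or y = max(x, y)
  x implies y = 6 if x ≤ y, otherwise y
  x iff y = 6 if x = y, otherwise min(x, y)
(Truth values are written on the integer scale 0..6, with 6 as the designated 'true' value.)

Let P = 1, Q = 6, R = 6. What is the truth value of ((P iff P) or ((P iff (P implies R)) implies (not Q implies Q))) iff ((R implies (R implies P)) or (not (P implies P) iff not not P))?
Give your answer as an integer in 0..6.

1

P iff P = 1 iff 1 = 6
P implies R = 1 implies 6 = 6
P iff (P implies R) = 1 iff 6 = 1
not Q = not 6 = 0
not Q implies Q = 0 implies 6 = 6
(P iff (P implies R)) implies (not Q implies Q) = 1 implies 6 = 6
(P iff P) or ((P iff (P implies R)) implies (not Q implies Q)) = 6 or 6 = 6
R implies P = 6 implies 1 = 1
R implies (R implies P) = 6 implies 1 = 1
P implies P = 1 implies 1 = 6
not (P implies P) = not 6 = 0
not P = not 1 = 0
not not P = not 0 = 6
not (P implies P) iff not not P = 0 iff 6 = 0
(R implies (R implies P)) or (not (P implies P) iff not not P) = 1 or 0 = 1
((P iff P) or ((P iff (P implies R)) implies (not Q implies Q))) iff ((R implies (R implies P)) or (not (P implies P) iff not not P)) = 6 iff 1 = 1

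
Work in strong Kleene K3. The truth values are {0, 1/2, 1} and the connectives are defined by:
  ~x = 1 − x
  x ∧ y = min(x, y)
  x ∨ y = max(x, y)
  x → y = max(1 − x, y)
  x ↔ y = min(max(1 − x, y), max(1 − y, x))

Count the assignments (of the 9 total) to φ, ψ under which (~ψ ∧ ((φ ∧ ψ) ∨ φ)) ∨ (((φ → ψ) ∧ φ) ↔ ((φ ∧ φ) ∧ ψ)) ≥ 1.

φ = 0, ψ = 0 ↦ 1  ≥
φ = 0, ψ = 1/2 ↦ 1  ≥
φ = 0, ψ = 1 ↦ 1  ≥
φ = 1/2, ψ = 0 ↦ 1/2  <
φ = 1/2, ψ = 1/2 ↦ 1/2  <
φ = 1/2, ψ = 1 ↦ 1/2  <
φ = 1, ψ = 0 ↦ 1  ≥
φ = 1, ψ = 1/2 ↦ 1/2  <
φ = 1, ψ = 1 ↦ 1  ≥
So 5 of the 9 assignments meet the threshold.

5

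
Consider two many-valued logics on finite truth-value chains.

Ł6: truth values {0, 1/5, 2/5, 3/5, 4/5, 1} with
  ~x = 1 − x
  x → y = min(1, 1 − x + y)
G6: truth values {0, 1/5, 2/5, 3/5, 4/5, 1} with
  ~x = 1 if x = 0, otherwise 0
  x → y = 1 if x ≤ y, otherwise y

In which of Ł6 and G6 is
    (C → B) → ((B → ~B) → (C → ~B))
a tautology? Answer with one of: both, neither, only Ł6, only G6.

both

In Ł6: every assignment gives 1 — tautology.
In G6: every assignment gives 1 — tautology.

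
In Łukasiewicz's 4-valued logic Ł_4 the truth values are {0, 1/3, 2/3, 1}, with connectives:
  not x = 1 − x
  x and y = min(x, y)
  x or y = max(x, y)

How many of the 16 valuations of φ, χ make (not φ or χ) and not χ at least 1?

1

φ = 0, χ = 0 ↦ 1  ≥
φ = 0, χ = 1/3 ↦ 2/3  <
φ = 0, χ = 2/3 ↦ 1/3  <
φ = 0, χ = 1 ↦ 0  <
φ = 1/3, χ = 0 ↦ 2/3  <
φ = 1/3, χ = 1/3 ↦ 2/3  <
φ = 1/3, χ = 2/3 ↦ 1/3  <
φ = 1/3, χ = 1 ↦ 0  <
φ = 2/3, χ = 0 ↦ 1/3  <
φ = 2/3, χ = 1/3 ↦ 1/3  <
φ = 2/3, χ = 2/3 ↦ 1/3  <
φ = 2/3, χ = 1 ↦ 0  <
φ = 1, χ = 0 ↦ 0  <
φ = 1, χ = 1/3 ↦ 1/3  <
φ = 1, χ = 2/3 ↦ 1/3  <
φ = 1, χ = 1 ↦ 0  <
So 1 of the 16 assignments meets the threshold.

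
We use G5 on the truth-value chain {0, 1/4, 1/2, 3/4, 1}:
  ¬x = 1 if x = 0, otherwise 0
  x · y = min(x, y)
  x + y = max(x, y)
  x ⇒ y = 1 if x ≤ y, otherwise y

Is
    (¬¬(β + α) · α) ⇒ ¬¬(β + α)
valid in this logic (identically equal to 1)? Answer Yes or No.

Yes

At α = 3/4, β = 1/4, for instance:
β + α = 1/4 + 3/4 = 3/4
¬(β + α) = ¬3/4 = 0
¬¬(β + α) = ¬0 = 1
¬¬(β + α) · α = 1 · 3/4 = 3/4
(¬¬(β + α) · α) ⇒ ¬¬(β + α) = 3/4 ⇒ 1 = 1
and checking the remaining 24 assignments likewise gives ≥ 1 in every case.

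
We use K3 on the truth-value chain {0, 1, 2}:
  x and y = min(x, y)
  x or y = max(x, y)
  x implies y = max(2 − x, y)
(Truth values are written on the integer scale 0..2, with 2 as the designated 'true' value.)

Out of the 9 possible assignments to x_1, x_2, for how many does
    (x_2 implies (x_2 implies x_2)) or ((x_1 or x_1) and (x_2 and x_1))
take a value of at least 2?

6

x_1 = 0, x_2 = 0 ↦ 2  ≥
x_1 = 0, x_2 = 1 ↦ 1  <
x_1 = 0, x_2 = 2 ↦ 2  ≥
x_1 = 1, x_2 = 0 ↦ 2  ≥
x_1 = 1, x_2 = 1 ↦ 1  <
x_1 = 1, x_2 = 2 ↦ 2  ≥
x_1 = 2, x_2 = 0 ↦ 2  ≥
x_1 = 2, x_2 = 1 ↦ 1  <
x_1 = 2, x_2 = 2 ↦ 2  ≥
So 6 of the 9 assignments meet the threshold.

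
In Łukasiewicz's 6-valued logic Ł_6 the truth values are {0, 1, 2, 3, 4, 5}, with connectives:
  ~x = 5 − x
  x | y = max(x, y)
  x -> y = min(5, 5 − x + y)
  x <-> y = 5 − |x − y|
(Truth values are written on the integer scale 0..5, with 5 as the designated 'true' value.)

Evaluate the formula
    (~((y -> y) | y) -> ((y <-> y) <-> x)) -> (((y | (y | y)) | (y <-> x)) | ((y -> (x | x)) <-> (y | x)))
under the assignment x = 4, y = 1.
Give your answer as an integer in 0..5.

4

y -> y = 1 -> 1 = 5
(y -> y) | y = 5 | 1 = 5
~((y -> y) | y) = ~5 = 0
y <-> y = 1 <-> 1 = 5
(y <-> y) <-> x = 5 <-> 4 = 4
~((y -> y) | y) -> ((y <-> y) <-> x) = 0 -> 4 = 5
y | y = 1 | 1 = 1
y | (y | y) = 1 | 1 = 1
y <-> x = 1 <-> 4 = 2
(y | (y | y)) | (y <-> x) = 1 | 2 = 2
x | x = 4 | 4 = 4
y -> (x | x) = 1 -> 4 = 5
y | x = 1 | 4 = 4
(y -> (x | x)) <-> (y | x) = 5 <-> 4 = 4
((y | (y | y)) | (y <-> x)) | ((y -> (x | x)) <-> (y | x)) = 2 | 4 = 4
(~((y -> y) | y) -> ((y <-> y) <-> x)) -> (((y | (y | y)) | (y <-> x)) | ((y -> (x | x)) <-> (y | x))) = 5 -> 4 = 4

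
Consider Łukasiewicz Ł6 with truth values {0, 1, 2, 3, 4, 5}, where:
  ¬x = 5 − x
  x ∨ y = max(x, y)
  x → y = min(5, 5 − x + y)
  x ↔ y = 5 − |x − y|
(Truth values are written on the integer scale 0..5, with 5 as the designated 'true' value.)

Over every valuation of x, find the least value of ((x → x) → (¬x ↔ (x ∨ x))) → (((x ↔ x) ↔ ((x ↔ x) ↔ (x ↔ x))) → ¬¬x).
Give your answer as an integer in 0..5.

Take x = 2:
x → x = 2 → 2 = 5
¬x = ¬2 = 3
x ∨ x = 2 ∨ 2 = 2
¬x ↔ (x ∨ x) = 3 ↔ 2 = 4
(x → x) → (¬x ↔ (x ∨ x)) = 5 → 4 = 4
x ↔ x = 2 ↔ 2 = 5
x ↔ x = 2 ↔ 2 = 5
x ↔ x = 2 ↔ 2 = 5
(x ↔ x) ↔ (x ↔ x) = 5 ↔ 5 = 5
(x ↔ x) ↔ ((x ↔ x) ↔ (x ↔ x)) = 5 ↔ 5 = 5
¬x = ¬2 = 3
¬¬x = ¬3 = 2
((x ↔ x) ↔ ((x ↔ x) ↔ (x ↔ x))) → ¬¬x = 5 → 2 = 2
((x → x) → (¬x ↔ (x ∨ x))) → (((x ↔ x) ↔ ((x ↔ x) ↔ (x ↔ x))) → ¬¬x) = 4 → 2 = 3
No assignment yields a value below 3, so this is the minimum.

3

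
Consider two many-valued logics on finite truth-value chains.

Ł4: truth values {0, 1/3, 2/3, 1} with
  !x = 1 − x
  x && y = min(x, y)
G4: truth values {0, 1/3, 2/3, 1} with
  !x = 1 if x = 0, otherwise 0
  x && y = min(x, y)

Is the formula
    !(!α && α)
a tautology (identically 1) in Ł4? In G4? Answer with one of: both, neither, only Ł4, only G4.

only G4

In Ł4: at α = 1/3 the value is 2/3 — not a tautology.
In G4: every assignment gives 1 — tautology.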